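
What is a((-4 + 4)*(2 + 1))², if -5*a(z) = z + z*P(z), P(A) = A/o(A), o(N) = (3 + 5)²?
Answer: 0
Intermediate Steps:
o(N) = 64 (o(N) = 8² = 64)
P(A) = A/64
a(z) = -z/5 - z²/320 (a(z) = -(z + z*(z/64))/5 = -(z + z²/64)/5 = -z/5 - z²/320)
a((-4 + 4)*(2 + 1))² = (-(-4 + 4)*(2 + 1)*(64 + (-4 + 4)*(2 + 1))/320)² = (-0*3*(64 + 0*3)/320)² = (-1/320*0*(64 + 0))² = (-1/320*0*64)² = 0² = 0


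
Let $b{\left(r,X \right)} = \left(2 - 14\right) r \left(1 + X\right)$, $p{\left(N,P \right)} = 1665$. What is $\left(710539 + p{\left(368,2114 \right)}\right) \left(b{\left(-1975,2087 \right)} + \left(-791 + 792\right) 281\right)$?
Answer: $35244042391724$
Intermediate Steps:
$b{\left(r,X \right)} = - 12 r \left(1 + X\right)$
$\left(710539 + p{\left(368,2114 \right)}\right) \left(b{\left(-1975,2087 \right)} + \left(-791 + 792\right) 281\right) = \left(710539 + 1665\right) \left(\left(-12\right) \left(-1975\right) \left(1 + 2087\right) + \left(-791 + 792\right) 281\right) = 712204 \left(\left(-12\right) \left(-1975\right) 2088 + 1 \cdot 281\right) = 712204 \left(49485600 + 281\right) = 712204 \cdot 49485881 = 35244042391724$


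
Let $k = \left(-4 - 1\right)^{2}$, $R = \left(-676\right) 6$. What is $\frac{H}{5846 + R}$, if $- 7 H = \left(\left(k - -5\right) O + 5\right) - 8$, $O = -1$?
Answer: $\frac{33}{12530} \approx 0.0026337$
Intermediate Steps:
$R = -4056$
$k = 25$ ($k = \left(-5\right)^{2} = 25$)
$H = \frac{33}{7}$ ($H = - \frac{\left(\left(25 - -5\right) \left(-1\right) + 5\right) - 8}{7} = - \frac{\left(\left(25 + 5\right) \left(-1\right) + 5\right) - 8}{7} = - \frac{\left(30 \left(-1\right) + 5\right) - 8}{7} = - \frac{\left(-30 + 5\right) - 8}{7} = - \frac{-25 - 8}{7} = \left(- \frac{1}{7}\right) \left(-33\right) = \frac{33}{7} \approx 4.7143$)
$\frac{H}{5846 + R} = \frac{1}{5846 - 4056} \cdot \frac{33}{7} = \frac{1}{1790} \cdot \frac{33}{7} = \frac{33}{12530}$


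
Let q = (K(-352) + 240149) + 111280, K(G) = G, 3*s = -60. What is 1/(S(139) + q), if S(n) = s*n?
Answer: 1/348297 ≈ 2.8711e-6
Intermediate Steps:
s = -20 (s = (⅓)*(-60) = -20)
S(n) = -20*n
q = 351077 (q = (-352 + 240149) + 111280 = 239797 + 111280 = 351077)
1/(S(139) + q) = 1/(-20*139 + 351077) = 1/(-2780 + 351077) = 1/348297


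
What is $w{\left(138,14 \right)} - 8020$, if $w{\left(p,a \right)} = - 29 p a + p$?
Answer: $-63910$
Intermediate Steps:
$w{\left(p,a \right)} = p - 29 a p$ ($w{\left(p,a \right)} = - 29 a p + p = p - 29 a p$)
$w{\left(138,14 \right)} - 8020 = 138 \left(1 - 406\right) - 8020 = 138 \left(-405\right) - 8020 = -55890 - 8020 = -63910$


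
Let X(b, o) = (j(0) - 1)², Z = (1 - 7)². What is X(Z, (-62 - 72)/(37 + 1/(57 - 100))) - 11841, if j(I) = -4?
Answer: -11816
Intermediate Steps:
Z = 36 (Z = (-6)² = 36)
X(b, o) = 25 (X(b, o) = (-4 - 1)² = (-5)² = 25)
X(Z, (-62 - 72)/(37 + 1/(57 - 100))) - 11841 = 25 - 11841 = -11816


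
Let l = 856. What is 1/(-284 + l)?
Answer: 1/572 ≈ 0.0017483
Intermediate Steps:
1/(-284 + l) = 1/(-284 + 856) = 1/572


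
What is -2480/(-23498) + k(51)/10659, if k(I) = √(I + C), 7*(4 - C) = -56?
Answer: 40/379 + √7/3553 ≈ 0.10629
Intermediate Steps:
C = 12 (C = 4 - ⅐*(-56) = 4 + 8 = 12)
k(I) = √(12 + I) (k(I) = √(I + 12) = √(12 + I))
-2480/(-23498) + k(51)/10659 = -2480/(-23498) + √(12 + 51)/10659 = -2480*(-1/23498) + √63*(1/10659) = 40/379 + (3*√7)*(1/10659) = 40/379 + √7/3553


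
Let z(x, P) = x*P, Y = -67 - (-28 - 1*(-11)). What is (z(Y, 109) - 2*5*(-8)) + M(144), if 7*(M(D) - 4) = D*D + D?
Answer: -16682/7 ≈ -2383.1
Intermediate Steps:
Y = -50 (Y = -67 - (-28 + 11) = -67 - 1*(-17) = -67 + 17 = -50)
M(D) = 4 + D/7 + D²/7 (M(D) = 4 + (D*D + D)/7 = 4 + (D² + D)/7 = 4 + (D + D²)/7 = 4 + (D/7 + D²/7) = 4 + D/7 + D²/7)
z(x, P) = P*x
(z(Y, 109) - 2*5*(-8)) + M(144) = (109*(-50) - 2*5*(-8)) + (4 + (⅐)*144 + (⅐)*144²) = (-5450 - 10*(-8)) + (4 + 144/7 + (⅐)*20736) = (-5450 + 80) + (4 + 144/7 + 20736/7) = -5370 + 20908/7 = -16682/7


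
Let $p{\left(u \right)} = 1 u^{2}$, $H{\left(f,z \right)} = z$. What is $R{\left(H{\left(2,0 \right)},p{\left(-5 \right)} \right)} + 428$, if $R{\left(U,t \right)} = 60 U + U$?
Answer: $428$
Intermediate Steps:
$p{\left(u \right)} = u^{2}$
$R{\left(U,t \right)} = 61 U$
$R{\left(H{\left(2,0 \right)},p{\left(-5 \right)} \right)} + 428 = 61 \cdot 0 + 428 = 0 + 428 = 428$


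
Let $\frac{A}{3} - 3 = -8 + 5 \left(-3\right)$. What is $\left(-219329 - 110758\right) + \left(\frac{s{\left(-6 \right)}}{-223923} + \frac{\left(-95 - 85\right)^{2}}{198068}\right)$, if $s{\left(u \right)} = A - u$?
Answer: $- \frac{1220000417387133}{3695998397} \approx -3.3009 \cdot 10^{5}$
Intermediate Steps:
$A = -60$ ($A = 9 + 3 \left(-8 + 5 \left(-3\right)\right) = 9 + 3 \left(-8 - 15\right) = 9 + 3 \left(-23\right) = 9 - 69 = -60$)
$s{\left(u \right)} = -60 - u$
$\left(-219329 - 110758\right) + \left(\frac{s{\left(-6 \right)}}{-223923} + \frac{\left(-95 - 85\right)^{2}}{198068}\right) = \left(-219329 - 110758\right) + \left(\frac{-60 - -6}{-223923} + \frac{\left(-95 - 85\right)^{2}}{198068}\right) = \left(-219329 - 110758\right) + \left(\left(-60 + 6\right) \left(- \frac{1}{223923}\right) + \left(-180\right)^{2} \cdot \frac{1}{198068}\right) = -330087 + \left(\left(-54\right) \left(- \frac{1}{223923}\right) + 32400 \cdot \frac{1}{198068}\right) = -330087 + \left(\frac{18}{74641} + \frac{8100}{49517}\right) = -330087 + \frac{605483406}{3695998397} = - \frac{1220000417387133}{3695998397}$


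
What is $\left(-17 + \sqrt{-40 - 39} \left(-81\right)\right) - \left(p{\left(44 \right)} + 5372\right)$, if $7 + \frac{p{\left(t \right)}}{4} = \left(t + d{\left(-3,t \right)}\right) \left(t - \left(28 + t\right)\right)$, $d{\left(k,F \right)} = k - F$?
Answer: $-5697 - 81 i \sqrt{79} \approx -5697.0 - 719.94 i$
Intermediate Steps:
$p{\left(t \right)} = 308$ ($p{\left(t \right)} = -28 + 4 \left(t - \left(3 + t\right)\right) \left(t - \left(28 + t\right)\right) = -28 + 4 \left(\left(-3\right) \left(-28\right)\right) = -28 + 4 \cdot 84 = -28 + 336 = 308$)
$\left(-17 + \sqrt{-40 - 39} \left(-81\right)\right) - \left(p{\left(44 \right)} + 5372\right) = \left(-17 + \sqrt{-40 - 39} \left(-81\right)\right) - \left(308 + 5372\right) = \left(-17 + \sqrt{-79} \left(-81\right)\right) - 5680 = \left(-17 + i \sqrt{79} \left(-81\right)\right) - 5680 = \left(-17 - 81 i \sqrt{79}\right) - 5680 = -5697 - 81 i \sqrt{79}$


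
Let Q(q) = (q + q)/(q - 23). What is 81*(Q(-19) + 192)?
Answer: 109377/7 ≈ 15625.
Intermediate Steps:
Q(q) = 2*q/(-23 + q) (Q(q) = (2*q)/(-23 + q) = 2*q/(-23 + q))
81*(Q(-19) + 192) = 81*(2*(-19)/(-23 - 19) + 192) = 81*(2*(-19)/(-42) + 192) = 81*(2*(-19)*(-1/42) + 192) = 81*(19/21 + 192) = 81*(4051/21) = 109377/7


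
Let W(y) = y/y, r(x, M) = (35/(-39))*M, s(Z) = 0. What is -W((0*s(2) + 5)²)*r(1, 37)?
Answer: 1295/39 ≈ 33.205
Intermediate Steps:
r(x, M) = -35*M/39 (r(x, M) = (35*(-1/39))*M = -35*M/39)
W(y) = 1
-W((0*s(2) + 5)²)*r(1, 37) = -(-35/39*37) = -(-1295)/39 = -1*(-1295/39) = 1295/39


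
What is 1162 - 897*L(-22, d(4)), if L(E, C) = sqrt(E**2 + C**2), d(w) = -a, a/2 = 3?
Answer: 1162 - 1794*sqrt(130) ≈ -19293.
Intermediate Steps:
a = 6 (a = 2*3 = 6)
d(w) = -6 (d(w) = -1*6 = -6)
L(E, C) = sqrt(C**2 + E**2)
1162 - 897*L(-22, d(4)) = 1162 - 897*sqrt((-6)**2 + (-22)**2) = 1162 - 897*sqrt(36 + 484) = 1162 - 1794*sqrt(130)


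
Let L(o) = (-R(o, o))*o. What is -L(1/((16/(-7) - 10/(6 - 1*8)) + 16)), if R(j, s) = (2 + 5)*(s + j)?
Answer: 686/17161 ≈ 0.039974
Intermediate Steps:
R(j, s) = 7*j + 7*s (R(j, s) = 7*(j + s) = 7*j + 7*s)
L(o) = -14*o² (L(o) = (-(7*o + 7*o))*o = (-14*o)*o = -14*o²)
-L(1/((16/(-7) - 10/(6 - 1*8)) + 16)) = -(-14)*(1/((16/(-7) - 10/(6 - 1*8)) + 16))² = -(-14)*(1/((16*(-⅐) - 10/(6 - 8)) + 16))² = -(-14)*(1/((-16/7 - 10/(-2)) + 16))² = -(-14)*(1/((-16/7 - 10*(-½)) + 16))² = -(-14)*(1/((-16/7 + 5) + 16))² = -(-14)*(1/(19/7 + 16))² = -(-14)*(1/(131/7))² = -(-14)*(7/131)² = -(-14)*49/17161 = -1*(-686/17161) = 686/17161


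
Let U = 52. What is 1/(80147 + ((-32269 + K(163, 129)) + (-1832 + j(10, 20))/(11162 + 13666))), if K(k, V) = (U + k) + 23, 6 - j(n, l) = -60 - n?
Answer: 6207/298655573 ≈ 2.0783e-5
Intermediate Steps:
j(n, l) = 66 + n (j(n, l) = 6 - (-60 - n) = 6 + (60 + n) = 66 + n)
K(k, V) = 75 + k (K(k, V) = (52 + k) + 23 = 75 + k)
1/(80147 + ((-32269 + K(163, 129)) + (-1832 + j(10, 20))/(11162 + 13666))) = 1/(80147 + ((-32269 + (75 + 163)) + (-1832 + (66 + 10))/(11162 + 13666))) = 1/(80147 + ((-32269 + 238) + (-1832 + 76)/24828)) = 1/(80147 + (-32031 - 1756*1/24828)) = 1/(80147 + (-32031 - 439/6207)) = 1/(80147 - 198816856/6207) = 1/(298655573/6207) = 6207/298655573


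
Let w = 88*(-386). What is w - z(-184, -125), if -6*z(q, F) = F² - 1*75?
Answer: -94129/3 ≈ -31376.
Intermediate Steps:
w = -33968
z(q, F) = 25/2 - F²/6 (z(q, F) = -(F² - 1*75)/6 = -(F² - 75)/6 = -(-75 + F²)/6 = 25/2 - F²/6)
w - z(-184, -125) = -33968 - (25/2 - ⅙*(-125)²) = -33968 - (25/2 - ⅙*15625) = -33968 - (25/2 - 15625/6) = -33968 - 1*(-7775/3) = -33968 + 7775/3 = -94129/3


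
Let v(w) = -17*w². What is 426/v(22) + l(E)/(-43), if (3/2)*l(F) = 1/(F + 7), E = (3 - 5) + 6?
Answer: -28225/530706 ≈ -0.053184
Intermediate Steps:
E = 4 (E = -2 + 6 = 4)
l(F) = 2/(3*(7 + F)) (l(F) = 2/(3*(F + 7)) = 2/(3*(7 + F)))
426/v(22) + l(E)/(-43) = 426/((-17*22²)) + (2/(3*(7 + 4)))/(-43) = 426/((-17*484)) + ((⅔)/11)*(-1/43) = 426/(-8228) + ((⅔)*(1/11))*(-1/43) = 426*(-1/8228) + (2/33)*(-1/43) = -213/4114 - 2/1419 = -28225/530706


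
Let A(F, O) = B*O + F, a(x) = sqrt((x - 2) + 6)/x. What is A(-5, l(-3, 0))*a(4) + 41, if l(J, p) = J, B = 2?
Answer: 41 - 11*sqrt(2)/2 ≈ 33.222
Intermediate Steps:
a(x) = sqrt(4 + x)/x (a(x) = sqrt((-2 + x) + 6)/x = sqrt(4 + x)/x)
A(F, O) = F + 2*O (A(F, O) = 2*O + F = F + 2*O)
A(-5, l(-3, 0))*a(4) + 41 = (-5 + 2*(-3))*(sqrt(4 + 4)/4) + 41 = (-5 - 6)*(sqrt(8)/4) + 41 = -11*2*sqrt(2)/4 + 41 = -11*sqrt(2)/2 + 41 = 41 - 11*sqrt(2)/2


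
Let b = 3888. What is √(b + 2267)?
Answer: √6155 ≈ 78.454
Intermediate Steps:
√(b + 2267) = √(3888 + 2267) = √6155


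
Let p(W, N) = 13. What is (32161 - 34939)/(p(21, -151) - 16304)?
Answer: 2778/16291 ≈ 0.17052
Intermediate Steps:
(32161 - 34939)/(p(21, -151) - 16304) = (32161 - 34939)/(13 - 16304) = -2778/(-16291) = -2778*(-1/16291) = 2778/16291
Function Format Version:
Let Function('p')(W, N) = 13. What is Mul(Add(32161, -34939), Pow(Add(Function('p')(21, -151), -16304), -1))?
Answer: Rational(2778, 16291) ≈ 0.17052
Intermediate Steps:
Mul(Add(32161, -34939), Pow(Add(Function('p')(21, -151), -16304), -1)) = Mul(Add(32161, -34939), Pow(Add(13, -16304), -1)) = Mul(-2778, Pow(-16291, -1)) = Mul(-2778, Rational(-1, 16291)) = Rational(2778, 16291)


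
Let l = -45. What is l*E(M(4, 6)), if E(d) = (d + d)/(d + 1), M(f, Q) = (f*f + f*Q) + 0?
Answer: -3600/41 ≈ -87.805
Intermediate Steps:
M(f, Q) = f² + Q*f (M(f, Q) = (f² + Q*f) + 0 = f² + Q*f)
E(d) = 2*d/(1 + d) (E(d) = (2*d)/(1 + d) = 2*d/(1 + d))
l*E(M(4, 6)) = -90*4*(6 + 4)/(1 + 4*(6 + 4)) = -90*4*10/(1 + 4*10) = -90*40/(1 + 40) = -90*40/41 = -45*80/41 = -3600/41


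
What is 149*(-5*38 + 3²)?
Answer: -26969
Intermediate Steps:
149*(-5*38 + 3²) = 149*(-190 + 9) = 149*(-181) = -26969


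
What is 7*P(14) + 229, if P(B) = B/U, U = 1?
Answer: 327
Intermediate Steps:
P(B) = B (P(B) = B/1 = B*1 = B)
7*P(14) + 229 = 7*14 + 229 = 98 + 229 = 327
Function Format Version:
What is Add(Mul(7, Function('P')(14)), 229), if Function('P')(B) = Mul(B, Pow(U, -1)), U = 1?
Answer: 327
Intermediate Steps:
Function('P')(B) = B (Function('P')(B) = Mul(B, Pow(1, -1)) = Mul(B, 1) = B)
Add(Mul(7, Function('P')(14)), 229) = Add(Mul(7, 14), 229) = Add(98, 229) = 327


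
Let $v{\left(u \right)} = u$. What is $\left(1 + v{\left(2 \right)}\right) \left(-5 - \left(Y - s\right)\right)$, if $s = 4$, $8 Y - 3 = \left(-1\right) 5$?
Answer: $- \frac{9}{4} \approx -2.25$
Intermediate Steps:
$Y = - \frac{1}{4}$ ($Y = \frac{3}{8} + \frac{\left(-1\right) 5}{8} = \frac{3}{8} + \frac{1}{8} \left(-5\right) = \frac{3}{8} - \frac{5}{8} = - \frac{1}{4} \approx -0.25$)
$\left(1 + v{\left(2 \right)}\right) \left(-5 - \left(Y - s\right)\right) = \left(1 + 2\right) \left(-5 + \left(4 - - \frac{1}{4}\right)\right) = 3 \left(-5 + \left(4 + \frac{1}{4}\right)\right) = 3 \left(-5 + \frac{17}{4}\right) = 3 \left(- \frac{3}{4}\right) = - \frac{9}{4}$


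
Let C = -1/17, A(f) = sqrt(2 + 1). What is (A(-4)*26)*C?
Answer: -26*sqrt(3)/17 ≈ -2.6490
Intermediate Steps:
A(f) = sqrt(3)
C = -1/17 (C = -1*1/17 = -1/17 ≈ -0.058824)
(A(-4)*26)*C = (sqrt(3)*26)*(-1/17) = (26*sqrt(3))*(-1/17) = -26*sqrt(3)/17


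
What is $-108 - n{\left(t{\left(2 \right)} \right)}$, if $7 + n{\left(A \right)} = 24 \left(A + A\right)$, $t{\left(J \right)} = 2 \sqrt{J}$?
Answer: $-101 - 96 \sqrt{2} \approx -236.76$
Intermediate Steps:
$n{\left(A \right)} = -7 + 48 A$ ($n{\left(A \right)} = -7 + 24 \left(A + A\right) = -7 + 24 \cdot 2 A = -7 + 48 A$)
$-108 - n{\left(t{\left(2 \right)} \right)} = -108 - \left(-7 + 48 \cdot 2 \sqrt{2}\right) = -108 - \left(-7 + 96 \sqrt{2}\right) = -108 + \left(7 - 96 \sqrt{2}\right) = -101 - 96 \sqrt{2}$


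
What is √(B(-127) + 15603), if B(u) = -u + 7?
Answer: √15737 ≈ 125.45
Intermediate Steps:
B(u) = 7 - u
√(B(-127) + 15603) = √((7 - 1*(-127)) + 15603) = √((7 + 127) + 15603) = √(134 + 15603) = √15737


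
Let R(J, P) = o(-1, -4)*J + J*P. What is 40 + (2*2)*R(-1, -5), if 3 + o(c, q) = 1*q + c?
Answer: 92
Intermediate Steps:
o(c, q) = -3 + c + q (o(c, q) = -3 + (1*q + c) = -3 + (q + c) = -3 + (c + q) = -3 + c + q)
R(J, P) = -8*J + J*P (R(J, P) = (-3 - 1 - 4)*J + J*P = -8*J + J*P)
40 + (2*2)*R(-1, -5) = 40 + (2*2)*(-(-8 - 5)) = 40 + 4*(-1*(-13)) = 40 + 4*13 = 40 + 52 = 92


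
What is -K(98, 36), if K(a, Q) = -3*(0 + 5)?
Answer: 15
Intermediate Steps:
K(a, Q) = -15 (K(a, Q) = -3*5 = -15)
-K(98, 36) = -1*(-15) = 15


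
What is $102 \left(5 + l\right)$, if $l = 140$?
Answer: $14790$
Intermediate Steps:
$102 \left(5 + l\right) = 102 \left(5 + 140\right) = 102 \cdot 145 = 14790$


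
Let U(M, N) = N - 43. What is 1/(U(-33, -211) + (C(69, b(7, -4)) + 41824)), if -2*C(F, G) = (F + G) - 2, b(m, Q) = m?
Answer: 1/41533 ≈ 2.4077e-5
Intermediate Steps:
U(M, N) = -43 + N
C(F, G) = 1 - F/2 - G/2 (C(F, G) = -((F + G) - 2)/2 = -(-2 + F + G)/2 = 1 - F/2 - G/2)
1/(U(-33, -211) + (C(69, b(7, -4)) + 41824)) = 1/((-43 - 211) + ((1 - ½*69 - ½*7) + 41824)) = 1/(-254 + ((1 - 69/2 - 7/2) + 41824)) = 1/(-254 + (-37 + 41824)) = 1/(-254 + 41787) = 1/41533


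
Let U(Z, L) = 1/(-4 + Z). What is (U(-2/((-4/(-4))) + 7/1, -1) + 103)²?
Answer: 10816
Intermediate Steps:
(U(-2/((-4/(-4))) + 7/1, -1) + 103)² = (1/(-4 + (-2/((-4/(-4))) + 7/1)) + 103)² = (1/(-4 + (-2/((-4*(-¼))) + 7*1)) + 103)² = (1/(-4 + (-2/1 + 7)) + 103)² = (1/(-4 + (-2*1 + 7)) + 103)² = (1/(-4 + (-2 + 7)) + 103)² = (1/(-4 + 5) + 103)² = (1/1 + 103)² = (1 + 103)² = 104² = 10816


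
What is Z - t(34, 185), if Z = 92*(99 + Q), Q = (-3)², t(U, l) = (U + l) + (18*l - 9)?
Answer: 6396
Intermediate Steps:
t(U, l) = -9 + U + 19*l (t(U, l) = (U + l) + (-9 + 18*l) = -9 + U + 19*l)
Q = 9
Z = 9936 (Z = 92*(99 + 9) = 92*108 = 9936)
Z - t(34, 185) = 9936 - (-9 + 34 + 19*185) = 9936 - (-9 + 34 + 3515) = 9936 - 1*3540 = 9936 - 3540 = 6396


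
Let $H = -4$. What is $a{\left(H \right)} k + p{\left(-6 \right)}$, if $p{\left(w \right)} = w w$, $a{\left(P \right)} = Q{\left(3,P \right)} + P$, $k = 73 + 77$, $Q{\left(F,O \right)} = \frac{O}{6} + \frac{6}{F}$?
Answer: $-364$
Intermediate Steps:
$Q{\left(F,O \right)} = \frac{6}{F} + \frac{O}{6}$ ($Q{\left(F,O \right)} = O \frac{1}{6} + \frac{6}{F} = \frac{O}{6} + \frac{6}{F} = \frac{6}{F} + \frac{O}{6}$)
$k = 150$
$a{\left(P \right)} = 2 + \frac{7 P}{6}$ ($a{\left(P \right)} = \left(\frac{6}{3} + \frac{P}{6}\right) + P = \left(6 \cdot \frac{1}{3} + \frac{P}{6}\right) + P = \left(2 + \frac{P}{6}\right) + P = 2 + \frac{7 P}{6}$)
$p{\left(w \right)} = w^{2}$
$a{\left(H \right)} k + p{\left(-6 \right)} = \left(2 + \frac{7}{6} \left(-4\right)\right) 150 + \left(-6\right)^{2} = \left(2 - \frac{14}{3}\right) 150 + 36 = \left(- \frac{8}{3}\right) 150 + 36 = -400 + 36 = -364$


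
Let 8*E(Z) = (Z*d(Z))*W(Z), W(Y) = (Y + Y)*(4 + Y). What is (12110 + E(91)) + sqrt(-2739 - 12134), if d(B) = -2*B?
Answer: -71565025/2 + I*sqrt(14873) ≈ -3.5783e+7 + 121.95*I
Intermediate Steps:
W(Y) = 2*Y*(4 + Y) (W(Y) = (2*Y)*(4 + Y) = 2*Y*(4 + Y))
E(Z) = -Z**3*(4 + Z)/2 (E(Z) = ((Z*(-2*Z))*(2*Z*(4 + Z)))/8 = ((-2*Z**2)*(2*Z*(4 + Z)))/8 = (-4*Z**3*(4 + Z))/8 = -Z**3*(4 + Z)/2)
(12110 + E(91)) + sqrt(-2739 - 12134) = (12110 + (1/2)*91**3*(-4 - 1*91)) + sqrt(-2739 - 12134) = (12110 + (1/2)*753571*(-4 - 91)) + sqrt(-14873) = (12110 + (1/2)*753571*(-95)) + I*sqrt(14873) = (12110 - 71589245/2) + I*sqrt(14873) = -71565025/2 + I*sqrt(14873)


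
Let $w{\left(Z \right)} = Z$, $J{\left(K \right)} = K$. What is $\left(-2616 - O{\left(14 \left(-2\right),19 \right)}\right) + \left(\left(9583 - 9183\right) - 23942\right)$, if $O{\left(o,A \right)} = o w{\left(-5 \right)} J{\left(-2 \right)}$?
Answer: $-25878$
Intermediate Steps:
$O{\left(o,A \right)} = 10 o$ ($O{\left(o,A \right)} = o \left(-5\right) \left(-2\right) = - 5 o \left(-2\right) = 10 o$)
$\left(-2616 - O{\left(14 \left(-2\right),19 \right)}\right) + \left(\left(9583 - 9183\right) - 23942\right) = \left(-2616 - 10 \cdot 14 \left(-2\right)\right) + \left(\left(9583 - 9183\right) - 23942\right) = \left(-2616 - 10 \left(-28\right)\right) + \left(400 - 23942\right) = \left(-2616 - -280\right) - 23542 = \left(-2616 + 280\right) - 23542 = -2336 - 23542 = -25878$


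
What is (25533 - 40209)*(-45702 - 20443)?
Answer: 970744020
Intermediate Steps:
(25533 - 40209)*(-45702 - 20443) = -14676*(-66145) = 970744020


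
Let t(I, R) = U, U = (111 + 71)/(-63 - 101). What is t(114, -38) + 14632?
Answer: 1199733/82 ≈ 14631.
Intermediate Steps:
U = -91/82 (U = 182/(-164) = 182*(-1/164) = -91/82 ≈ -1.1098)
t(I, R) = -91/82
t(114, -38) + 14632 = -91/82 + 14632 = 1199733/82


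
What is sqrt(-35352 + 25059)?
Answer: I*sqrt(10293) ≈ 101.45*I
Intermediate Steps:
sqrt(-35352 + 25059) = sqrt(-10293) = I*sqrt(10293)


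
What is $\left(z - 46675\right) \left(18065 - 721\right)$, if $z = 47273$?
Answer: $10371712$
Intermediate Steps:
$\left(z - 46675\right) \left(18065 - 721\right) = \left(47273 - 46675\right) \left(18065 - 721\right) = 598 \cdot 17344 = 10371712$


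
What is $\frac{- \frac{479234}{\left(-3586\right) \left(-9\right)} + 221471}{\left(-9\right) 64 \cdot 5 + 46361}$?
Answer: $\frac{3573637910}{701652897} \approx 5.0932$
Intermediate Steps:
$\frac{- \frac{479234}{\left(-3586\right) \left(-9\right)} + 221471}{\left(-9\right) 64 \cdot 5 + 46361} = \frac{- \frac{479234}{32274} + 221471}{\left(-576\right) 5 + 46361} = \frac{\left(-479234\right) \frac{1}{32274} + 221471}{-2880 + 46361} = \frac{- \frac{239617}{16137} + 221471}{43481} = \frac{3573637910}{16137} \cdot \frac{1}{43481} = \frac{3573637910}{701652897}$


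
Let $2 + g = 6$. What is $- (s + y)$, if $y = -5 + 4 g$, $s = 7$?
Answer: $-18$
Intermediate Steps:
$g = 4$ ($g = -2 + 6 = 4$)
$y = 11$ ($y = -5 + 4 \cdot 4 = -5 + 16 = 11$)
$- (s + y) = - (7 + 11) = \left(-1\right) 18 = -18$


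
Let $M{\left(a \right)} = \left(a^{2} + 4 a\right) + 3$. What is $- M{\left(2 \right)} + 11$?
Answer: $-4$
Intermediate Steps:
$M{\left(a \right)} = 3 + a^{2} + 4 a$
$- M{\left(2 \right)} + 11 = - (3 + 2^{2} + 4 \cdot 2) + 11 = - (3 + 4 + 8) + 11 = \left(-1\right) 15 + 11 = -15 + 11 = -4$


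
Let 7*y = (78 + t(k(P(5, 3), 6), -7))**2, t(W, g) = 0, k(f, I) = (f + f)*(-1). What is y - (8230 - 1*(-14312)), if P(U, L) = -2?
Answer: -151710/7 ≈ -21673.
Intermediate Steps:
k(f, I) = -2*f (k(f, I) = (2*f)*(-1) = -2*f)
y = 6084/7 (y = (78 + 0)**2/7 = (1/7)*78**2 = (1/7)*6084 = 6084/7 ≈ 869.14)
y - (8230 - 1*(-14312)) = 6084/7 - (8230 - 1*(-14312)) = 6084/7 - (8230 + 14312) = 6084/7 - 1*22542 = 6084/7 - 22542 = -151710/7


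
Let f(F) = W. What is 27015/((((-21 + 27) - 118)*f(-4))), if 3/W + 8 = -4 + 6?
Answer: 27015/56 ≈ 482.41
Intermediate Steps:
W = -1/2 (W = 3/(-8 + (-4 + 6)) = 3/(-8 + 2) = 3/(-6) = 3*(-1/6) = -1/2 ≈ -0.50000)
f(F) = -1/2
27015/((((-21 + 27) - 118)*f(-4))) = 27015/((((-21 + 27) - 118)*(-1/2))) = 27015/(((6 - 118)*(-1/2))) = 27015/((-112*(-1/2))) = 27015/56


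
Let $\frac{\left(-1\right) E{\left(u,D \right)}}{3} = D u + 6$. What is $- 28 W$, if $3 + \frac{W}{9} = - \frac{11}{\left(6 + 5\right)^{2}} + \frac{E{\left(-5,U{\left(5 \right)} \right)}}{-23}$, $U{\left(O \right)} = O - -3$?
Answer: $\frac{479808}{253} \approx 1896.5$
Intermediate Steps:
$U{\left(O \right)} = 3 + O$ ($U{\left(O \right)} = O + 3 = 3 + O$)
$E{\left(u,D \right)} = -18 - 3 D u$ ($E{\left(u,D \right)} = - 3 \left(D u + 6\right) = - 3 \left(6 + D u\right) = -18 - 3 D u$)
$W = - \frac{17136}{253}$ ($W = -27 + 9 \left(- \frac{11}{\left(6 + 5\right)^{2}} + \frac{-18 - 3 \left(3 + 5\right) \left(-5\right)}{-23}\right) = -27 + 9 \left(- \frac{11}{11^{2}} + \left(-18 - 24 \left(-5\right)\right) \left(- \frac{1}{23}\right)\right) = -27 + 9 \left(- \frac{11}{121} + \left(-18 + 120\right) \left(- \frac{1}{23}\right)\right) = -27 + 9 \left(\left(-11\right) \frac{1}{121} + 102 \left(- \frac{1}{23}\right)\right) = -27 + 9 \left(- \frac{1}{11} - \frac{102}{23}\right) = -27 + 9 \left(- \frac{1145}{253}\right) = -27 - \frac{10305}{253} = - \frac{17136}{253} \approx -67.731$)
$- 28 W = \left(-28\right) \left(- \frac{17136}{253}\right) = \frac{479808}{253}$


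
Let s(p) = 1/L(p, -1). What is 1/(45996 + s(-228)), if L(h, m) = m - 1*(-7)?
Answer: 6/275977 ≈ 2.1741e-5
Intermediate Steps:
L(h, m) = 7 + m (L(h, m) = m + 7 = 7 + m)
s(p) = ⅙ (s(p) = 1/(7 - 1) = 1/6 = ⅙)
1/(45996 + s(-228)) = 1/(45996 + ⅙) = 1/(275977/6) = 6/275977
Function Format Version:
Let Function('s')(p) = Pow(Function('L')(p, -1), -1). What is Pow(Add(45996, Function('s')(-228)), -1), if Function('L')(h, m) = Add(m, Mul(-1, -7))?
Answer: Rational(6, 275977) ≈ 2.1741e-5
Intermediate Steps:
Function('L')(h, m) = Add(7, m) (Function('L')(h, m) = Add(m, 7) = Add(7, m))
Function('s')(p) = Rational(1, 6) (Function('s')(p) = Pow(Add(7, -1), -1) = Pow(6, -1) = Rational(1, 6))
Pow(Add(45996, Function('s')(-228)), -1) = Pow(Add(45996, Rational(1, 6)), -1) = Pow(Rational(275977, 6), -1) = Rational(6, 275977)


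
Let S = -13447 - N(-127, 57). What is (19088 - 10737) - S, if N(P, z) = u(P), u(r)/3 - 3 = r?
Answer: 21426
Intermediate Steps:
u(r) = 9 + 3*r
N(P, z) = 9 + 3*P
S = -13075 (S = -13447 - (9 + 3*(-127)) = -13447 - (9 - 381) = -13447 - 1*(-372) = -13447 + 372 = -13075)
(19088 - 10737) - S = (19088 - 10737) - 1*(-13075) = 8351 + 13075 = 21426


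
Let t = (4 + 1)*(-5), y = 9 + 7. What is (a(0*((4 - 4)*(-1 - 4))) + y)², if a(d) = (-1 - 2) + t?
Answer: 144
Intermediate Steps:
y = 16
t = -25 (t = 5*(-5) = -25)
a(d) = -28 (a(d) = (-1 - 2) - 25 = -3 - 25 = -28)
(a(0*((4 - 4)*(-1 - 4))) + y)² = (-28 + 16)² = (-12)² = 144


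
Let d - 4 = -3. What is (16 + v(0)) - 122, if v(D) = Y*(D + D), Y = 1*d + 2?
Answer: -106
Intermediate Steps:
d = 1 (d = 4 - 3 = 1)
Y = 3 (Y = 1*1 + 2 = 1 + 2 = 3)
v(D) = 6*D (v(D) = 3*(D + D) = 3*(2*D) = 6*D)
(16 + v(0)) - 122 = (16 + 6*0) - 122 = (16 + 0) - 122 = 16 - 122 = -106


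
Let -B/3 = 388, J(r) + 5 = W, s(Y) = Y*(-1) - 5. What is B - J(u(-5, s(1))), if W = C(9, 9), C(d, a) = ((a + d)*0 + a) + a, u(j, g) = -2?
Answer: -1177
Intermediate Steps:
s(Y) = -5 - Y (s(Y) = -Y - 5 = -5 - Y)
C(d, a) = 2*a (C(d, a) = (0 + a) + a = a + a = 2*a)
W = 18 (W = 2*9 = 18)
J(r) = 13 (J(r) = -5 + 18 = 13)
B = -1164 (B = -3*388 = -1164)
B - J(u(-5, s(1))) = -1164 - 1*13 = -1164 - 13 = -1177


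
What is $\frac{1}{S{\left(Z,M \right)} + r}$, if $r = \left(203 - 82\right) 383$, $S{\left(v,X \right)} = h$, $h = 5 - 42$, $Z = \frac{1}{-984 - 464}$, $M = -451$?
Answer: $\frac{1}{46306} \approx 2.1595 \cdot 10^{-5}$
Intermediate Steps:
$Z = - \frac{1}{1448}$ ($Z = \frac{1}{-1448} = - \frac{1}{1448} \approx -0.00069061$)
$h = -37$ ($h = 5 - 42 = -37$)
$S{\left(v,X \right)} = -37$
$r = 46343$ ($r = 121 \cdot 383 = 46343$)
$\frac{1}{S{\left(Z,M \right)} + r} = \frac{1}{-37 + 46343} = \frac{1}{46306}$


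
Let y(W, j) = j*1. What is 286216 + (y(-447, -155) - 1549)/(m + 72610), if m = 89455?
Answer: 46385594336/162065 ≈ 2.8622e+5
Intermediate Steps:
y(W, j) = j
286216 + (y(-447, -155) - 1549)/(m + 72610) = 286216 + (-155 - 1549)/(89455 + 72610) = 286216 - 1704/162065 = 46385594336/162065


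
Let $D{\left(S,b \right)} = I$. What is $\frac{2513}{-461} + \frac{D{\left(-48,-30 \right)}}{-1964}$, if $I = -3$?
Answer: $- \frac{4934149}{905404} \approx -5.4497$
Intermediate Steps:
$D{\left(S,b \right)} = -3$
$\frac{2513}{-461} + \frac{D{\left(-48,-30 \right)}}{-1964} = \frac{2513}{-461} - \frac{3}{-1964} = 2513 \left(- \frac{1}{461}\right) - - \frac{3}{1964} = - \frac{2513}{461} + \frac{3}{1964} = - \frac{4934149}{905404}$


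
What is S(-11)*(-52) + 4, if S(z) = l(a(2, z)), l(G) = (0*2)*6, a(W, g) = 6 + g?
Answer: 4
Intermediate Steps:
l(G) = 0 (l(G) = 0*6 = 0)
S(z) = 0
S(-11)*(-52) + 4 = 0*(-52) + 4 = 0 + 4 = 4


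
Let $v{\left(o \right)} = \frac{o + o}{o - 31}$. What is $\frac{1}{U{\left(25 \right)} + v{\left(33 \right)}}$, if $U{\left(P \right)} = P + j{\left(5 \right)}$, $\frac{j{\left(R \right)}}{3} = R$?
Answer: $\frac{1}{73} \approx 0.013699$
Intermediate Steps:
$j{\left(R \right)} = 3 R$
$U{\left(P \right)} = 15 + P$ ($U{\left(P \right)} = P + 3 \cdot 5 = P + 15 = 15 + P$)
$v{\left(o \right)} = \frac{2 o}{-31 + o}$
$\frac{1}{U{\left(25 \right)} + v{\left(33 \right)}} = \frac{1}{\left(15 + 25\right) + 2 \cdot 33 \frac{1}{-31 + 33}} = \frac{1}{40 + 2 \cdot 33 \cdot \frac{1}{2}} = \frac{1}{40 + 33} = \frac{1}{73}$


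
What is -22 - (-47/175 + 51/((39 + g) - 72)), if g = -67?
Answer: -2971/140 ≈ -21.221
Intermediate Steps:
-22 - (-47/175 + 51/((39 + g) - 72)) = -22 - (-47/175 + 51/((39 - 67) - 72)) = -22 - (-47*1/175 + 51/(-28 - 72)) = -22 - (-47/175 + 51/(-100)) = -22 - (-47/175 + 51*(-1/100)) = -22 - (-47/175 - 51/100) = -22 - 1*(-109/140) = -22 + 109/140 = -2971/140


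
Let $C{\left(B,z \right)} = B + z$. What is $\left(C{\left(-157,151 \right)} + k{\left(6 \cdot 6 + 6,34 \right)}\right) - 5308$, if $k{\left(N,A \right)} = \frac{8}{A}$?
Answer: $- \frac{90334}{17} \approx -5313.8$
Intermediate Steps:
$\left(C{\left(-157,151 \right)} + k{\left(6 \cdot 6 + 6,34 \right)}\right) - 5308 = \left(\left(-157 + 151\right) + \frac{8}{34}\right) - 5308 = \left(-6 + 8 \cdot \frac{1}{34}\right) - 5308 = \left(-6 + \frac{4}{17}\right) - 5308 = - \frac{98}{17} - 5308 = - \frac{90334}{17}$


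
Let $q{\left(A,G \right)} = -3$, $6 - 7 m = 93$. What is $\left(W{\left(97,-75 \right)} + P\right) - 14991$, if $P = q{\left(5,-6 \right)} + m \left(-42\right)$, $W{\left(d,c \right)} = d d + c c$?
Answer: $562$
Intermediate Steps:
$m = - \frac{87}{7}$ ($m = \frac{6}{7} - \frac{93}{7} = - \frac{87}{7} \approx -12.429$)
$W{\left(d,c \right)} = c^{2} + d^{2}$ ($W{\left(d,c \right)} = d^{2} + c^{2} = c^{2} + d^{2}$)
$P = 519$ ($P = -3 - -522 = -3 + 522 = 519$)
$\left(W{\left(97,-75 \right)} + P\right) - 14991 = \left(\left(\left(-75\right)^{2} + 97^{2}\right) + 519\right) - 14991 = \left(\left(5625 + 9409\right) + 519\right) - 14991 = \left(15034 + 519\right) - 14991 = 15553 - 14991 = 562$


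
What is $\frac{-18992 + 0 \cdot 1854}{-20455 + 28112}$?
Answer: $- \frac{18992}{7657} \approx -2.4803$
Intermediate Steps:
$\frac{-18992 + 0 \cdot 1854}{-20455 + 28112} = \frac{-18992 + 0}{7657} = \left(-18992\right) \frac{1}{7657} = - \frac{18992}{7657}$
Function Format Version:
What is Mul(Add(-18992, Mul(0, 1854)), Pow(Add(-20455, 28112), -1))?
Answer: Rational(-18992, 7657) ≈ -2.4803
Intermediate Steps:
Mul(Add(-18992, Mul(0, 1854)), Pow(Add(-20455, 28112), -1)) = Mul(Add(-18992, 0), Pow(7657, -1)) = Mul(-18992, Rational(1, 7657)) = Rational(-18992, 7657)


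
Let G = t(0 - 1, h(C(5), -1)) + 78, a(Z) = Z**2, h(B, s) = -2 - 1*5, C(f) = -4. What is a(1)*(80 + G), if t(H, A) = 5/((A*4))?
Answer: 4419/28 ≈ 157.82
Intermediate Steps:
h(B, s) = -7 (h(B, s) = -2 - 5 = -7)
t(H, A) = 5/(4*A) (t(H, A) = 5/((4*A)) = 5*(1/(4*A)) = 5/(4*A))
G = 2179/28 (G = (5/4)/(-7) + 78 = (5/4)*(-1/7) + 78 = -5/28 + 78 = 2179/28 ≈ 77.821)
a(1)*(80 + G) = 1**2*(80 + 2179/28) = 1*(4419/28) = 4419/28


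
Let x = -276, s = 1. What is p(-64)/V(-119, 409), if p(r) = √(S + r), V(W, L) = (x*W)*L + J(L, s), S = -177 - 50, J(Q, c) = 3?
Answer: I*√291/13433199 ≈ 1.2699e-6*I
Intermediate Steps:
S = -227
V(W, L) = 3 - 276*L*W (V(W, L) = (-276*W)*L + 3 = -276*L*W + 3 = 3 - 276*L*W)
p(r) = √(-227 + r)
p(-64)/V(-119, 409) = √(-227 - 64)/(3 - 276*409*(-119)) = √(-291)/(3 + 13433196) = (I*√291)/13433199 = (I*√291)*(1/13433199) = I*√291/13433199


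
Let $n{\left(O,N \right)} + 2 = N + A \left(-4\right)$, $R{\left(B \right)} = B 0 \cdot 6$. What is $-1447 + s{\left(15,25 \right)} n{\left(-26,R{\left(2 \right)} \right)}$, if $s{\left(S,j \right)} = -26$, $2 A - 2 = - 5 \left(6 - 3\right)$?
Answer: $-2071$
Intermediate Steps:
$A = - \frac{13}{2}$ ($A = 1 + \frac{\left(-5\right) \left(6 - 3\right)}{2} = 1 + \frac{\left(-5\right) 3}{2} = 1 + \frac{1}{2} \left(-15\right) = 1 - \frac{15}{2} = - \frac{13}{2} \approx -6.5$)
$R{\left(B \right)} = 0$ ($R{\left(B \right)} = 0 \cdot 6 = 0$)
$n{\left(O,N \right)} = 24 + N$ ($n{\left(O,N \right)} = -2 + \left(N - -26\right) = -2 + \left(N + 26\right) = -2 + \left(26 + N\right) = 24 + N$)
$-1447 + s{\left(15,25 \right)} n{\left(-26,R{\left(2 \right)} \right)} = -1447 - 26 \left(24 + 0\right) = -1447 - 624 = -2071$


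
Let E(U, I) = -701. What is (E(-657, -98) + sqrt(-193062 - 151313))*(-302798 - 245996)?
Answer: 384704594 - 13719850*I*sqrt(551) ≈ 3.847e+8 - 3.2205e+8*I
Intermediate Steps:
(E(-657, -98) + sqrt(-193062 - 151313))*(-302798 - 245996) = (-701 + sqrt(-193062 - 151313))*(-302798 - 245996) = (-701 + sqrt(-344375))*(-548794) = (-701 + 25*I*sqrt(551))*(-548794) = 384704594 - 13719850*I*sqrt(551)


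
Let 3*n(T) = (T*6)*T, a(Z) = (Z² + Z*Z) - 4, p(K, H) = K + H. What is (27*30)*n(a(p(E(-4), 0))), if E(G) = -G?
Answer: 1270080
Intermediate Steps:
p(K, H) = H + K
a(Z) = -4 + 2*Z² (a(Z) = (Z² + Z²) - 4 = 2*Z² - 4 = -4 + 2*Z²)
n(T) = 2*T² (n(T) = ((T*6)*T)/3 = ((6*T)*T)/3 = (6*T²)/3 = 2*T²)
(27*30)*n(a(p(E(-4), 0))) = (27*30)*(2*(-4 + 2*(0 - 1*(-4))²)²) = 810*(2*(-4 + 2*(0 + 4)²)²) = 810*(2*(-4 + 2*4²)²) = 810*(2*(-4 + 2*16)²) = 810*(2*(-4 + 32)²) = 810*(2*28²) = 810*(2*784) = 810*1568 = 1270080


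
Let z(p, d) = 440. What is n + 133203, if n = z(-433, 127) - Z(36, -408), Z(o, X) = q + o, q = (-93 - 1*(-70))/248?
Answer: 33134559/248 ≈ 1.3361e+5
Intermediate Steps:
q = -23/248 (q = (-93 + 70)*(1/248) = -23*1/248 = -23/248 ≈ -0.092742)
Z(o, X) = -23/248 + o
n = 100215/248 (n = 440 - (-23/248 + 36) = 440 - 1*8905/248 = 440 - 8905/248 = 100215/248 ≈ 404.09)
n + 133203 = 100215/248 + 133203 = 33134559/248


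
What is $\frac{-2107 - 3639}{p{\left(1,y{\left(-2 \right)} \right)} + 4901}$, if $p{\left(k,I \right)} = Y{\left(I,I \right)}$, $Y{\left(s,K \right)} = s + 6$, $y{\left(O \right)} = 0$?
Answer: $- \frac{5746}{4907} \approx -1.171$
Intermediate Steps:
$Y{\left(s,K \right)} = 6 + s$
$p{\left(k,I \right)} = 6 + I$
$\frac{-2107 - 3639}{p{\left(1,y{\left(-2 \right)} \right)} + 4901} = \frac{-2107 - 3639}{\left(6 + 0\right) + 4901} = - \frac{5746}{6 + 4901} = - \frac{5746}{4907}$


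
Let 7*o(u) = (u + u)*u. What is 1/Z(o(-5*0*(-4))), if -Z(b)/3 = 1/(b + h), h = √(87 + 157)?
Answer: -2*√61/3 ≈ -5.2068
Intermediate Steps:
h = 2*√61 (h = √244 = 2*√61 ≈ 15.620)
o(u) = 2*u²/7 (o(u) = ((u + u)*u)/7 = ((2*u)*u)/7 = (2*u²)/7 = 2*u²/7)
Z(b) = -3/(b + 2*√61)
1/Z(o(-5*0*(-4))) = 1/(-3/(2*(-5*0*(-4))²/7 + 2*√61)) = 1/(-3/(2*(0*(-4))²/7 + 2*√61)) = 1/(-3/((2/7)*0² + 2*√61)) = 1/(-3/((2/7)*0 + 2*√61)) = 1/(-3/(0 + 2*√61)) = 1/(-3*√61/122) = -2*√61/3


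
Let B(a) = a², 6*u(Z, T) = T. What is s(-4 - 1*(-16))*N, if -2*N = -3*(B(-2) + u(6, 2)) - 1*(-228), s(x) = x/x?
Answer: -215/2 ≈ -107.50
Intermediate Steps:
u(Z, T) = T/6
s(x) = 1
N = -215/2 (N = -(-3*((-2)² + (⅙)*2) - 1*(-228))/2 = -(-3*(4 + ⅓) + 228)/2 = -(-3*13/3 + 228)/2 = -(-13 + 228)/2 = -½*215 = -215/2 ≈ -107.50)
s(-4 - 1*(-16))*N = 1*(-215/2) = -215/2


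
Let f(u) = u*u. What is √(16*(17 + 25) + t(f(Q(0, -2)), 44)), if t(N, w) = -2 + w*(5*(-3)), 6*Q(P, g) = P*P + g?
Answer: √10 ≈ 3.1623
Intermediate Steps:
Q(P, g) = g/6 + P²/6 (Q(P, g) = (P*P + g)/6 = (P² + g)/6 = (g + P²)/6 = g/6 + P²/6)
f(u) = u²
t(N, w) = -2 - 15*w (t(N, w) = -2 + w*(-15) = -2 - 15*w)
√(16*(17 + 25) + t(f(Q(0, -2)), 44)) = √(16*(17 + 25) + (-2 - 15*44)) = √(16*42 + (-2 - 660)) = √(672 - 662) = √10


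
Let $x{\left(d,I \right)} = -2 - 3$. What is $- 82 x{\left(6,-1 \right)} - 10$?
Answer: $400$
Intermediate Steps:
$x{\left(d,I \right)} = -5$ ($x{\left(d,I \right)} = -2 - 3 = -5$)
$- 82 x{\left(6,-1 \right)} - 10 = \left(-82\right) \left(-5\right) - 10 = 410 - 10 = 400$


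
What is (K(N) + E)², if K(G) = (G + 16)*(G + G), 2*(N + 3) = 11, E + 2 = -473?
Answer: 585225/4 ≈ 1.4631e+5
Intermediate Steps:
E = -475 (E = -2 - 473 = -475)
N = 5/2 (N = -3 + (½)*11 = -3 + 11/2 = 5/2 ≈ 2.5000)
K(G) = 2*G*(16 + G) (K(G) = (16 + G)*(2*G) = 2*G*(16 + G))
(K(N) + E)² = (2*(5/2)*(16 + 5/2) - 475)² = (2*(5/2)*(37/2) - 475)² = (185/2 - 475)² = (-765/2)² = 585225/4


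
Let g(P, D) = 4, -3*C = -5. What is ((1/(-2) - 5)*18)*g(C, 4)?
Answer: -396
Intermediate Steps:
C = 5/3 (C = -1/3*(-5) = 5/3 ≈ 1.6667)
((1/(-2) - 5)*18)*g(C, 4) = ((1/(-2) - 5)*18)*4 = ((-1/2 - 5)*18)*4 = -11/2*18*4 = -99*4 = -396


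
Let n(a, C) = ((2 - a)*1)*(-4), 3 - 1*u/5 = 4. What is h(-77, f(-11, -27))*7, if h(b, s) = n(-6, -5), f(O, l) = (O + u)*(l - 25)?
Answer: -224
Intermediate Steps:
u = -5 (u = 15 - 5*4 = 15 - 20 = -5)
f(O, l) = (-25 + l)*(-5 + O) (f(O, l) = (O - 5)*(l - 25) = (-5 + O)*(-25 + l) = (-25 + l)*(-5 + O))
n(a, C) = -8 + 4*a (n(a, C) = (2 - a)*(-4) = -8 + 4*a)
h(b, s) = -32 (h(b, s) = -8 + 4*(-6) = -8 - 24 = -32)
h(-77, f(-11, -27))*7 = -32*7 = -224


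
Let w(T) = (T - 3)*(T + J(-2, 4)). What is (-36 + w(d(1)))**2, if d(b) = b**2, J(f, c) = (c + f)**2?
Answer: 2116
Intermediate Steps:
w(T) = (-3 + T)*(4 + T) (w(T) = (T - 3)*(T + (4 - 2)**2) = (-3 + T)*(T + 2**2) = (-3 + T)*(T + 4) = (-3 + T)*(4 + T))
(-36 + w(d(1)))**2 = (-36 + (-12 + 1**2 + (1**2)**2))**2 = (-36 + (-12 + 1 + 1**2))**2 = (-36 + (-12 + 1 + 1))**2 = (-36 - 10)**2 = (-46)**2 = 2116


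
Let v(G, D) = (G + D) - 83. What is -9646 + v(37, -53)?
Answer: -9745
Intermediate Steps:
v(G, D) = -83 + D + G (v(G, D) = (D + G) - 83 = -83 + D + G)
-9646 + v(37, -53) = -9646 + (-83 - 53 + 37) = -9646 - 99 = -9745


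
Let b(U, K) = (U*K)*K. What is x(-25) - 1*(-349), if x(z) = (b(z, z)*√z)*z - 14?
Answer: 335 + 1953125*I ≈ 335.0 + 1.9531e+6*I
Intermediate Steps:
b(U, K) = U*K² (b(U, K) = (K*U)*K = U*K²)
x(z) = -14 + z^(9/2) (x(z) = ((z*z²)*√z)*z - 14 = (z³*√z)*z - 14 = z^(7/2)*z - 14 = z^(9/2) - 14 = -14 + z^(9/2))
x(-25) - 1*(-349) = (-14 + (-25)^(9/2)) - 1*(-349) = (-14 + 1953125*I) + 349 = 335 + 1953125*I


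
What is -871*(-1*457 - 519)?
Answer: 850096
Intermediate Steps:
-871*(-1*457 - 519) = -871*(-457 - 519) = -871*(-976) = 850096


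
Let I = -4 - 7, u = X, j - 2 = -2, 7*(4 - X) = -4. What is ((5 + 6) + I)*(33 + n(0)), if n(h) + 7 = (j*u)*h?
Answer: 0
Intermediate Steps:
X = 32/7 (X = 4 - ⅐*(-4) = 4 + 4/7 = 32/7 ≈ 4.5714)
j = 0 (j = 2 - 2 = 0)
u = 32/7 ≈ 4.5714
I = -11
n(h) = -7 (n(h) = -7 + (0*(32/7))*h = -7 + 0*h = -7 + 0 = -7)
((5 + 6) + I)*(33 + n(0)) = ((5 + 6) - 11)*(33 - 7) = (11 - 11)*26 = 0*26 = 0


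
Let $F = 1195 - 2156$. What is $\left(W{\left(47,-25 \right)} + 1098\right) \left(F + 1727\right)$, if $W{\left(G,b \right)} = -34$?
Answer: $815024$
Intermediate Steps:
$F = -961$
$\left(W{\left(47,-25 \right)} + 1098\right) \left(F + 1727\right) = \left(-34 + 1098\right) \left(-961 + 1727\right) = 1064 \cdot 766 = 815024$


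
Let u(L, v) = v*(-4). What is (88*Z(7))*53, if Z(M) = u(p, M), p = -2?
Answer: -130592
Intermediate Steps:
u(L, v) = -4*v
Z(M) = -4*M
(88*Z(7))*53 = (88*(-4*7))*53 = (88*(-28))*53 = -2464*53 = -130592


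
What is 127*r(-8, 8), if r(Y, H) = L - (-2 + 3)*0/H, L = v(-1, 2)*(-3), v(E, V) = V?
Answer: -762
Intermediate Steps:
L = -6 (L = 2*(-3) = -6)
r(Y, H) = -6 (r(Y, H) = -6 - (-2 + 3)*0/H = -6 - 0 = -6 - 1*0 = -6 + 0 = -6)
127*r(-8, 8) = 127*(-6) = -762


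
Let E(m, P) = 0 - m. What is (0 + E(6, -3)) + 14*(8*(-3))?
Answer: -342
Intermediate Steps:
E(m, P) = -m
(0 + E(6, -3)) + 14*(8*(-3)) = (0 - 1*6) + 14*(8*(-3)) = (0 - 6) + 14*(-24) = -6 - 336 = -342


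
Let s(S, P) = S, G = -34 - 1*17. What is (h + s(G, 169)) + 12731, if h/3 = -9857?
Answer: -16891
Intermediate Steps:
G = -51 (G = -34 - 17 = -51)
h = -29571 (h = 3*(-9857) = -29571)
(h + s(G, 169)) + 12731 = (-29571 - 51) + 12731 = -29622 + 12731 = -16891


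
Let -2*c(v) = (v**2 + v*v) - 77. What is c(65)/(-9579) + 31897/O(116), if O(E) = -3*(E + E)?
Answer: -100875853/2222328 ≈ -45.392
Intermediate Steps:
O(E) = -6*E
c(v) = 77/2 - v**2 (c(v) = -((v**2 + v*v) - 77)/2 = -((v**2 + v**2) - 77)/2 = -(2*v**2 - 77)/2 = -(-77 + 2*v**2)/2 = 77/2 - v**2)
c(65)/(-9579) + 31897/O(116) = (77/2 - 1*65**2)/(-9579) + 31897/((-6*116)) = (77/2 - 1*4225)*(-1/9579) + 31897/(-696) = (77/2 - 4225)*(-1/9579) + 31897*(-1/696) = -8373/2*(-1/9579) - 31897/696 = 2791/6386 - 31897/696 = -100875853/2222328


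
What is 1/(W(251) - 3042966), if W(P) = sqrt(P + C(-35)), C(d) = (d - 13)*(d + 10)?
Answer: -3042966/9259642075705 - sqrt(1451)/9259642075705 ≈ -3.2863e-7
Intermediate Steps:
C(d) = (-13 + d)*(10 + d)
W(P) = sqrt(1200 + P) (W(P) = sqrt(P + (-130 + (-35)**2 - 3*(-35))) = sqrt(P + (-130 + 1225 + 105)) = sqrt(P + 1200) = sqrt(1200 + P))
1/(W(251) - 3042966) = 1/(sqrt(1200 + 251) - 3042966) = 1/(sqrt(1451) - 3042966) = 1/(-3042966 + sqrt(1451))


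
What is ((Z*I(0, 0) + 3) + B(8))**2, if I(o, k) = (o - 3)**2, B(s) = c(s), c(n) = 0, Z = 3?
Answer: 900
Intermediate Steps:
B(s) = 0
I(o, k) = (-3 + o)**2
((Z*I(0, 0) + 3) + B(8))**2 = ((3*(-3 + 0)**2 + 3) + 0)**2 = ((3*(-3)**2 + 3) + 0)**2 = ((3*9 + 3) + 0)**2 = ((27 + 3) + 0)**2 = (30 + 0)**2 = 30**2 = 900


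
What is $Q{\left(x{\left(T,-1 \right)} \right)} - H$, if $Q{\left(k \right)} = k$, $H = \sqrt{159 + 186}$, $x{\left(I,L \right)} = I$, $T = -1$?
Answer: $-1 - \sqrt{345} \approx -19.574$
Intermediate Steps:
$H = \sqrt{345} \approx 18.574$
$Q{\left(x{\left(T,-1 \right)} \right)} - H = -1 - \sqrt{345}$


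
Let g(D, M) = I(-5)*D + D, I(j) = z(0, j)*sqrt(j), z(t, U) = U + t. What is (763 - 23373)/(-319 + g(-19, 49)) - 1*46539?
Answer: -1058461673/22767 + 306850*I*sqrt(5)/22767 ≈ -46491.0 + 30.137*I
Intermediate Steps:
I(j) = j**(3/2) (I(j) = (j + 0)*sqrt(j) = j*sqrt(j) = j**(3/2))
g(D, M) = D - 5*I*D*sqrt(5) (g(D, M) = (-5)**(3/2)*D + D = (-5*I*sqrt(5))*D + D = -5*I*D*sqrt(5) + D = D - 5*I*D*sqrt(5))
(763 - 23373)/(-319 + g(-19, 49)) - 1*46539 = (763 - 23373)/(-319 - 19*(1 - 5*I*sqrt(5))) - 1*46539 = -22610/(-319 + (-19 + 95*I*sqrt(5))) - 46539 = -22610/(-338 + 95*I*sqrt(5)) - 46539 = -46539 - 22610/(-338 + 95*I*sqrt(5))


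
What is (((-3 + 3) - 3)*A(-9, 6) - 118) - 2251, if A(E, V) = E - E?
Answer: -2369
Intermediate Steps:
A(E, V) = 0
(((-3 + 3) - 3)*A(-9, 6) - 118) - 2251 = (((-3 + 3) - 3)*0 - 118) - 2251 = ((0 - 3)*0 - 118) - 2251 = (-3*0 - 118) - 2251 = (0 - 118) - 2251 = -118 - 2251 = -2369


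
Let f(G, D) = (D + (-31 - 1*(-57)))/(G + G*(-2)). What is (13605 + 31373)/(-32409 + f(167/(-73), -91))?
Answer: -3755663/2708524 ≈ -1.3866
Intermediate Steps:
f(G, D) = -(26 + D)/G (f(G, D) = (D + (-31 + 57))/(G - 2*G) = (D + 26)/((-G)) = (26 + D)*(-1/G) = -(26 + D)/G)
(13605 + 31373)/(-32409 + f(167/(-73), -91)) = (13605 + 31373)/(-32409 + (-26 - 1*(-91))/((167/(-73)))) = 44978/(-32409 + (-26 + 91)/((167*(-1/73)))) = 44978/(-32409 + 65/(-167/73)) = 44978/(-32409 - 73/167*65) = 44978/(-32409 - 4745/167) = 44978/(-5417048/167) = 44978*(-167/5417048) = -3755663/2708524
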